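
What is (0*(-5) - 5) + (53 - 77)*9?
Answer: -221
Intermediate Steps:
(0*(-5) - 5) + (53 - 77)*9 = (0 - 5) - 24*9 = -5 - 216 = -221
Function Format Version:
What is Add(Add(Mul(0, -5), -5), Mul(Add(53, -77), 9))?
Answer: -221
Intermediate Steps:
Add(Add(Mul(0, -5), -5), Mul(Add(53, -77), 9)) = Add(Add(0, -5), Mul(-24, 9)) = Add(-5, -216) = -221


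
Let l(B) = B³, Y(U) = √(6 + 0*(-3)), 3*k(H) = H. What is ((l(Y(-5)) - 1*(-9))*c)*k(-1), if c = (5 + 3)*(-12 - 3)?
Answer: 360 + 240*√6 ≈ 947.88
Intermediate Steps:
k(H) = H/3
Y(U) = √6 (Y(U) = √(6 + 0) = √6)
c = -120 (c = 8*(-15) = -120)
((l(Y(-5)) - 1*(-9))*c)*k(-1) = (((√6)³ - 1*(-9))*(-120))*((⅓)*(-1)) = ((6*√6 + 9)*(-120))*(-⅓) = ((9 + 6*√6)*(-120))*(-⅓) = (-1080 - 720*√6)*(-⅓) = 360 + 240*√6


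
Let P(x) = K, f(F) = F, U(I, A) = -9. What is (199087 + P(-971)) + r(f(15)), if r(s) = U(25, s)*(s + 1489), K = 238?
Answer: 185789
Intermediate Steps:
P(x) = 238
r(s) = -13401 - 9*s (r(s) = -9*(s + 1489) = -9*(1489 + s) = -13401 - 9*s)
(199087 + P(-971)) + r(f(15)) = (199087 + 238) + (-13401 - 9*15) = 199325 + (-13401 - 135) = 199325 - 13536 = 185789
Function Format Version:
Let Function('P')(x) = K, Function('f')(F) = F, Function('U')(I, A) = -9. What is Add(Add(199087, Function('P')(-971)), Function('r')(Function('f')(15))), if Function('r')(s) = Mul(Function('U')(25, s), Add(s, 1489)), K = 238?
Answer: 185789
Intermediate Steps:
Function('P')(x) = 238
Function('r')(s) = Add(-13401, Mul(-9, s)) (Function('r')(s) = Mul(-9, Add(s, 1489)) = Mul(-9, Add(1489, s)) = Add(-13401, Mul(-9, s)))
Add(Add(199087, Function('P')(-971)), Function('r')(Function('f')(15))) = Add(Add(199087, 238), Add(-13401, Mul(-9, 15))) = Add(199325, Add(-13401, -135)) = Add(199325, -13536) = 185789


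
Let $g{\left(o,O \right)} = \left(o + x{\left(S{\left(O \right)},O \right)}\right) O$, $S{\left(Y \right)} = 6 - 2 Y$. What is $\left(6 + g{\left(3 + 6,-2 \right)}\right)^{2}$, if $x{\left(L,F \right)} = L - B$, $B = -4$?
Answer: $1600$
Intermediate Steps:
$x{\left(L,F \right)} = 4 + L$ ($x{\left(L,F \right)} = L - -4 = L + 4 = 4 + L$)
$g{\left(o,O \right)} = O \left(10 + o - 2 O\right)$ ($g{\left(o,O \right)} = \left(o + \left(4 - \left(-6 + 2 O\right)\right)\right) O = \left(o - \left(-10 + 2 O\right)\right) O = \left(10 + o - 2 O\right) O = O \left(10 + o - 2 O\right)$)
$\left(6 + g{\left(3 + 6,-2 \right)}\right)^{2} = \left(6 - 2 \left(10 + \left(3 + 6\right) - -4\right)\right)^{2} = \left(6 - 2 \left(10 + 9 + 4\right)\right)^{2} = \left(6 - 46\right)^{2} = \left(-40\right)^{2} = 1600$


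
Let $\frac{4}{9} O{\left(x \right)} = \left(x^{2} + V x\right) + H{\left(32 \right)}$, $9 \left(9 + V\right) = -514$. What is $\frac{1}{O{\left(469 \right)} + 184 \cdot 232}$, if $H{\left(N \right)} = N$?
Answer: $\frac{2}{935817} \approx 2.1372 \cdot 10^{-6}$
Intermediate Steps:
$V = - \frac{595}{9}$ ($V = -9 + \frac{1}{9} \left(-514\right) = -9 - \frac{514}{9} = - \frac{595}{9} \approx -66.111$)
$O{\left(x \right)} = 72 - \frac{595 x}{4} + \frac{9 x^{2}}{4}$ ($O{\left(x \right)} = \frac{9 \left(\left(x^{2} - \frac{595 x}{9}\right) + 32\right)}{4} = \frac{9 \left(32 + x^{2} - \frac{595 x}{9}\right)}{4} = 72 - \frac{595 x}{4} + \frac{9 x^{2}}{4}$)
$\frac{1}{O{\left(469 \right)} + 184 \cdot 232} = \frac{1}{\left(72 - \frac{279055}{4} + \frac{9 \cdot 469^{2}}{4}\right) + 184 \cdot 232} = \frac{1}{\left(72 - \frac{279055}{4} + \frac{9}{4} \cdot 219961\right) + 42688} = \frac{1}{\left(72 - \frac{279055}{4} + \frac{1979649}{4}\right) + 42688} = \frac{1}{\frac{850441}{2} + 42688} = \frac{1}{\frac{935817}{2}} = \frac{2}{935817}$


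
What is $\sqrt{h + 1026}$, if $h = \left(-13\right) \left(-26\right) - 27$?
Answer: $\sqrt{1337} \approx 36.565$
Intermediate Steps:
$h = 311$ ($h = 338 - 27 = 311$)
$\sqrt{h + 1026} = \sqrt{311 + 1026} = \sqrt{1337}$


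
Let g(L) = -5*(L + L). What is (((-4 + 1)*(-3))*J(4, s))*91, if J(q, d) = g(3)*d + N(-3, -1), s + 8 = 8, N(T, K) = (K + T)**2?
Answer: 13104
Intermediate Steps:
g(L) = -10*L
s = 0 (s = -8 + 8 = 0)
J(q, d) = 16 - 30*d (J(q, d) = (-10*3)*d + (-1 - 3)**2 = -30*d + (-4)**2 = -30*d + 16 = 16 - 30*d)
(((-4 + 1)*(-3))*J(4, s))*91 = (((-4 + 1)*(-3))*(16 - 30*0))*91 = ((-3*(-3))*(16 + 0))*91 = (9*16)*91 = 144*91 = 13104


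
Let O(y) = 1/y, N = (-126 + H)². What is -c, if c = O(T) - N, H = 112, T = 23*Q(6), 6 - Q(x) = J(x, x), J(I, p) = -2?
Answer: 36063/184 ≈ 195.99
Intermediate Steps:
Q(x) = 8 (Q(x) = 6 - 1*(-2) = 6 + 2 = 8)
T = 184 (T = 23*8 = 184)
N = 196 (N = (-126 + 112)² = (-14)² = 196)
O(y) = 1/y
c = -36063/184 (c = 1/184 - 1*196 = 1/184 - 196 = -36063/184 ≈ -195.99)
-c = -1*(-36063/184) = 36063/184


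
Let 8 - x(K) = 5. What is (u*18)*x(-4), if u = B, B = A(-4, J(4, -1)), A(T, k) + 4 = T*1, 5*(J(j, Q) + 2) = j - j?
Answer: -432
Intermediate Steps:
x(K) = 3 (x(K) = 8 - 1*5 = 8 - 5 = 3)
J(j, Q) = -2 (J(j, Q) = -2 + (j - j)/5 = -2 + (⅕)*0 = -2 + 0 = -2)
A(T, k) = -4 + T (A(T, k) = -4 + T*1 = -4 + T)
B = -8 (B = -4 - 4 = -8)
u = -8
(u*18)*x(-4) = -8*18*3 = -144*3 = -432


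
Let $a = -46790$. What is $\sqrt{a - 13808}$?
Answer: $i \sqrt{60598} \approx 246.17 i$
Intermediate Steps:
$\sqrt{a - 13808} = \sqrt{-46790 - 13808} = \sqrt{-60598} = i \sqrt{60598}$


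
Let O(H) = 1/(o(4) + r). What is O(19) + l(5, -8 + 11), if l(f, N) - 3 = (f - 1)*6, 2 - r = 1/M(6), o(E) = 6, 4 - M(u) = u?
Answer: 461/17 ≈ 27.118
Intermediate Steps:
M(u) = 4 - u
r = 5/2 (r = 2 - 1/(4 - 1*6) = 2 - 1/(4 - 6) = 2 - 1/(-2) = 2 - 1*(-½) = 2 + ½ = 5/2 ≈ 2.5000)
l(f, N) = -3 + 6*f (l(f, N) = 3 + (f - 1)*6 = 3 + (-1 + f)*6 = 3 + (-6 + 6*f) = -3 + 6*f)
O(H) = 2/17 (O(H) = 1/(6 + 5/2) = 1/(17/2) = 2/17)
O(19) + l(5, -8 + 11) = 2/17 + (-3 + 6*5) = 2/17 + (-3 + 30) = 2/17 + 27 = 461/17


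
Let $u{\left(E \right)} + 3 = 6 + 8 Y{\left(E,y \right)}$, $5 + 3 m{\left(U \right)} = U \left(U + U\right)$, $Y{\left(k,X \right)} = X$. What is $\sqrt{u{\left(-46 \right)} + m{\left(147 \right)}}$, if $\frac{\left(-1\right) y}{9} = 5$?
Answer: $\frac{\sqrt{126426}}{3} \approx 118.52$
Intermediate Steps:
$y = -45$ ($y = \left(-9\right) 5 = -45$)
$m{\left(U \right)} = - \frac{5}{3} + \frac{2 U^{2}}{3}$ ($m{\left(U \right)} = - \frac{5}{3} + \frac{U \left(U + U\right)}{3} = - \frac{5}{3} + \frac{U 2 U}{3} = - \frac{5}{3} + \frac{2 U^{2}}{3}$)
$u{\left(E \right)} = -357$ ($u{\left(E \right)} = -3 + \left(6 + 8 \left(-45\right)\right) = -3 + \left(6 - 360\right) = -3 - 354 = -357$)
$\sqrt{u{\left(-46 \right)} + m{\left(147 \right)}} = \sqrt{-357 - \left(\frac{5}{3} - \frac{2 \cdot 147^{2}}{3}\right)} = \sqrt{-357 + \left(- \frac{5}{3} + \frac{2}{3} \cdot 21609\right)} = \sqrt{-357 + \left(- \frac{5}{3} + 14406\right)} = \sqrt{-357 + \frac{43213}{3}} = \sqrt{\frac{42142}{3}} = \frac{\sqrt{126426}}{3}$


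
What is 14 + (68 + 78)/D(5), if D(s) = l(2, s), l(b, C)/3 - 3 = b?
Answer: 356/15 ≈ 23.733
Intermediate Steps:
l(b, C) = 9 + 3*b
D(s) = 15 (D(s) = 9 + 3*2 = 9 + 6 = 15)
14 + (68 + 78)/D(5) = 14 + (68 + 78)/15 = 14 + 146*(1/15) = 14 + 146/15 = 356/15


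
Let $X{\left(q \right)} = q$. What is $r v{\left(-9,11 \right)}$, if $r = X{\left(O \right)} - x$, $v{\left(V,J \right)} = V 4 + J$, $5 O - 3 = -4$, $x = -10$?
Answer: $-245$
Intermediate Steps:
$O = - \frac{1}{5}$ ($O = \frac{3}{5} + \frac{1}{5} \left(-4\right) = \frac{3}{5} - \frac{4}{5} = - \frac{1}{5} \approx -0.2$)
$v{\left(V,J \right)} = J + 4 V$ ($v{\left(V,J \right)} = 4 V + J = J + 4 V$)
$r = \frac{49}{5}$ ($r = - \frac{1}{5} - -10 = - \frac{1}{5} + 10 = \frac{49}{5} \approx 9.8$)
$r v{\left(-9,11 \right)} = \frac{49 \left(11 + 4 \left(-9\right)\right)}{5} = \frac{49 \left(11 - 36\right)}{5} = \frac{49}{5} \left(-25\right) = -245$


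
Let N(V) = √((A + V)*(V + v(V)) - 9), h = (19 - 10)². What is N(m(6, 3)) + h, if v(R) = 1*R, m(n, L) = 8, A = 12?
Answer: 81 + √311 ≈ 98.635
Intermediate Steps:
v(R) = R
h = 81 (h = 9² = 81)
N(V) = √(-9 + 2*V*(12 + V)) (N(V) = √((12 + V)*(V + V) - 9) = √((12 + V)*(2*V) - 9) = √(2*V*(12 + V) - 9) = √(-9 + 2*V*(12 + V)))
N(m(6, 3)) + h = √(-9 + 2*8² + 24*8) + 81 = √(-9 + 2*64 + 192) + 81 = √(-9 + 128 + 192) + 81 = √311 + 81 = 81 + √311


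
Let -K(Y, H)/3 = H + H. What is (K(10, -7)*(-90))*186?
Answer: -703080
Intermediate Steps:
K(Y, H) = -6*H (K(Y, H) = -3*(H + H) = -6*H)
(K(10, -7)*(-90))*186 = (-6*(-7)*(-90))*186 = (42*(-90))*186 = -3780*186 = -703080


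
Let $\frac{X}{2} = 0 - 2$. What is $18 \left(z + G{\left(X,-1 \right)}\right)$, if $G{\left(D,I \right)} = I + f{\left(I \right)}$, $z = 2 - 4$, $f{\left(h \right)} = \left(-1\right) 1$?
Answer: $-72$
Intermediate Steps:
$f{\left(h \right)} = -1$
$z = -2$ ($z = 2 - 4 = -2$)
$X = -4$ ($X = 2 \left(0 - 2\right) = 2 \left(-2\right) = -4$)
$G{\left(D,I \right)} = -1 + I$ ($G{\left(D,I \right)} = I - 1 = -1 + I$)
$18 \left(z + G{\left(X,-1 \right)}\right) = 18 \left(-2 - 2\right) = 18 \left(-4\right) = -72$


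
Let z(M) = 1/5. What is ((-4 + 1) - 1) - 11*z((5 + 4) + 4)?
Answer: -31/5 ≈ -6.2000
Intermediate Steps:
z(M) = 1/5
((-4 + 1) - 1) - 11*z((5 + 4) + 4) = ((-4 + 1) - 1) - 11*1/5 = (-3 - 1) - 11/5 = -4 - 11/5 = -31/5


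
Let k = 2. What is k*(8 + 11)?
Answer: 38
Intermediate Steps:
k*(8 + 11) = 2*(8 + 11) = 2*19 = 38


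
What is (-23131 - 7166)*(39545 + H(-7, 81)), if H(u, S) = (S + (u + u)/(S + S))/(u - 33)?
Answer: -646938132677/540 ≈ -1.1980e+9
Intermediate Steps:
H(u, S) = (S + u/S)/(-33 + u) (H(u, S) = (S + (2*u)/((2*S)))/(-33 + u) = (S + (2*u)*(1/(2*S)))/(-33 + u) = (S + u/S)/(-33 + u))
(-23131 - 7166)*(39545 + H(-7, 81)) = (-23131 - 7166)*(39545 + (-7 + 81²)/(81*(-33 - 7))) = -30297*(39545 + (1/81)*(-7 + 6561)/(-40)) = -30297*(39545 + (1/81)*(-1/40)*6554) = -30297*(39545 - 3277/1620) = -30297*64059623/1620 = -646938132677/540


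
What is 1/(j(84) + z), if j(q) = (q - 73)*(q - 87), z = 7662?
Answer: 1/7629 ≈ 0.00013108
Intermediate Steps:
j(q) = (-87 + q)*(-73 + q) (j(q) = (-73 + q)*(-87 + q) = (-87 + q)*(-73 + q))
1/(j(84) + z) = 1/((6351 + 84² - 160*84) + 7662) = 1/((6351 + 7056 - 13440) + 7662) = 1/(-33 + 7662) = 1/7629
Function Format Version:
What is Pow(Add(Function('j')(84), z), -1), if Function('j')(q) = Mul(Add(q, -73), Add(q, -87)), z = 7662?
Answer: Rational(1, 7629) ≈ 0.00013108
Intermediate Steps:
Function('j')(q) = Mul(Add(-87, q), Add(-73, q)) (Function('j')(q) = Mul(Add(-73, q), Add(-87, q)) = Mul(Add(-87, q), Add(-73, q)))
Pow(Add(Function('j')(84), z), -1) = Pow(Add(Add(6351, Pow(84, 2), Mul(-160, 84)), 7662), -1) = Pow(Add(Add(6351, 7056, -13440), 7662), -1) = Pow(Add(-33, 7662), -1) = Pow(7629, -1) = Rational(1, 7629)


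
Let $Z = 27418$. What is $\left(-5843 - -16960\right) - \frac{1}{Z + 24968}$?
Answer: $\frac{582375161}{52386} \approx 11117.0$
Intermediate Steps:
$\left(-5843 - -16960\right) - \frac{1}{Z + 24968} = \left(-5843 - -16960\right) - \frac{1}{27418 + 24968} = \left(-5843 + 16960\right) - \frac{1}{52386} = 11117 - \frac{1}{52386} = \frac{582375161}{52386}$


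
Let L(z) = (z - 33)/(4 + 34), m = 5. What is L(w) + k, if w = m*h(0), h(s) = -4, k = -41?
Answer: -1611/38 ≈ -42.395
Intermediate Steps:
w = -20 (w = 5*(-4) = -20)
L(z) = -33/38 + z/38 (L(z) = (-33 + z)/38 = (-33 + z)*(1/38) = -33/38 + z/38)
L(w) + k = (-33/38 + (1/38)*(-20)) - 41 = (-33/38 - 10/19) - 41 = -53/38 - 41 = -1611/38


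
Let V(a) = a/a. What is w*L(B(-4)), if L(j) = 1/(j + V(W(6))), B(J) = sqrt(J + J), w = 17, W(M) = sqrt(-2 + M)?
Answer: 17/9 - 34*I*sqrt(2)/9 ≈ 1.8889 - 5.3426*I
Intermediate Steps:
V(a) = 1
B(J) = sqrt(2)*sqrt(J) (B(J) = sqrt(2*J) = sqrt(2)*sqrt(J))
L(j) = 1/(1 + j) (L(j) = 1/(j + 1) = 1/(1 + j))
w*L(B(-4)) = 17/(1 + sqrt(2)*sqrt(-4)) = 17/(1 + sqrt(2)*(2*I)) = 17/(1 + 2*I*sqrt(2))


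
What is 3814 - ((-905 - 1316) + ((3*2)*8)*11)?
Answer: 5507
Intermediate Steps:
3814 - ((-905 - 1316) + ((3*2)*8)*11) = 3814 - (-2221 + (6*8)*11) = 3814 - (-2221 + 48*11) = 3814 - (-2221 + 528) = 3814 - 1*(-1693) = 3814 + 1693 = 5507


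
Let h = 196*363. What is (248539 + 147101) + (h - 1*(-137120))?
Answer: 603908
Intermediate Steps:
h = 71148
(248539 + 147101) + (h - 1*(-137120)) = (248539 + 147101) + (71148 - 1*(-137120)) = 395640 + (71148 + 137120) = 395640 + 208268 = 603908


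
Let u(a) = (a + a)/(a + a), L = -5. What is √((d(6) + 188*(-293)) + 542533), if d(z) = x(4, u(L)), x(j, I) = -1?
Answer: 2*√121862 ≈ 698.17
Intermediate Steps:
u(a) = 1 (u(a) = (2*a)/((2*a)) = (2*a)*(1/(2*a)) = 1)
d(z) = -1
√((d(6) + 188*(-293)) + 542533) = √((-1 + 188*(-293)) + 542533) = √((-1 - 55084) + 542533) = √(-55085 + 542533) = √487448 = 2*√121862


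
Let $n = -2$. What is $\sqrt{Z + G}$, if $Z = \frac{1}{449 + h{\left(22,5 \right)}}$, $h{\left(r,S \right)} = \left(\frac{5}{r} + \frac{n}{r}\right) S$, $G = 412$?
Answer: $\frac{3 \sqrt{4480361626}}{9893} \approx 20.298$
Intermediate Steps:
$h{\left(r,S \right)} = \frac{3 S}{r}$ ($h{\left(r,S \right)} = \left(\frac{5}{r} - \frac{2}{r}\right) S = \frac{3}{r} S = \frac{3 S}{r}$)
$Z = \frac{22}{9893}$ ($Z = \frac{1}{449 + 3 \cdot 5 \cdot \frac{1}{22}} = \frac{1}{449 + \frac{15}{22}} = \frac{1}{\frac{9893}{22}} = \frac{22}{9893} \approx 0.0022238$)
$\sqrt{Z + G} = \sqrt{\frac{22}{9893} + 412} = \sqrt{\frac{4075938}{9893}} = \frac{3 \sqrt{4480361626}}{9893}$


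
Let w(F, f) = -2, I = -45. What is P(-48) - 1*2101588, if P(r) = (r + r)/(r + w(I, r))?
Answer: -52539652/25 ≈ -2.1016e+6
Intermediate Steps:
P(r) = 2*r/(-2 + r) (P(r) = (r + r)/(r - 2) = (2*r)/(-2 + r) = 2*r/(-2 + r))
P(-48) - 1*2101588 = 2*(-48)/(-2 - 48) - 1*2101588 = 2*(-48)/(-50) - 2101588 = 2*(-48)*(-1/50) - 2101588 = 48/25 - 2101588 = -52539652/25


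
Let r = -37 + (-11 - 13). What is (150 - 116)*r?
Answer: -2074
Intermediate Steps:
r = -61 (r = -37 - 24 = -61)
(150 - 116)*r = (150 - 116)*(-61) = 34*(-61) = -2074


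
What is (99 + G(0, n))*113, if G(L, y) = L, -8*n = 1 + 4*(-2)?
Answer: 11187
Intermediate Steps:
n = 7/8 (n = -(1 + 4*(-2))/8 = -(1 - 8)/8 = -⅛*(-7) = 7/8 ≈ 0.87500)
(99 + G(0, n))*113 = (99 + 0)*113 = 99*113 = 11187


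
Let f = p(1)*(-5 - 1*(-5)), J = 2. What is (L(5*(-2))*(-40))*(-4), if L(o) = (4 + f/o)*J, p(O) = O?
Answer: 1280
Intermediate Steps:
f = 0 (f = 1*(-5 - 1*(-5)) = 1*(-5 + 5) = 1*0 = 0)
L(o) = 8 (L(o) = (4 + 0/o)*2 = (4 + 0)*2 = 4*2 = 8)
(L(5*(-2))*(-40))*(-4) = (8*(-40))*(-4) = -320*(-4) = 1280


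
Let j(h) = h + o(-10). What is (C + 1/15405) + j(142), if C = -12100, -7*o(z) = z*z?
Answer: -1291031423/107835 ≈ -11972.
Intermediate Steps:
o(z) = -z²/7 (o(z) = -z*z/7 = -z²/7)
j(h) = -100/7 + h (j(h) = h - ⅐*(-10)² = h - ⅐*100 = h - 100/7 = -100/7 + h)
(C + 1/15405) + j(142) = (-12100 + 1/15405) + (-100/7 + 142) = (-12100 + 1/15405) + 894/7 = -186400499/15405 + 894/7 = -1291031423/107835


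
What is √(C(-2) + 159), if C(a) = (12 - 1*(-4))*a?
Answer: √127 ≈ 11.269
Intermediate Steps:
C(a) = 16*a (C(a) = (12 + 4)*a = 16*a)
√(C(-2) + 159) = √(16*(-2) + 159) = √(-32 + 159) = √127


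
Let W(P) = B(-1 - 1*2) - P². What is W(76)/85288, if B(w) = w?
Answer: -5779/85288 ≈ -0.067759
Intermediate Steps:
W(P) = -3 - P² (W(P) = (-1 - 1*2) - P² = (-1 - 2) - P² = -3 - P²)
W(76)/85288 = (-3 - 1*76²)/85288 = (-3 - 1*5776)*(1/85288) = (-3 - 5776)*(1/85288) = -5779*1/85288 = -5779/85288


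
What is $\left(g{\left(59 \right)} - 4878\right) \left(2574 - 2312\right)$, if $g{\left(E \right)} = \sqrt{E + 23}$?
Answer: $-1278036 + 262 \sqrt{82} \approx -1.2757 \cdot 10^{6}$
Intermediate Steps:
$g{\left(E \right)} = \sqrt{23 + E}$
$\left(g{\left(59 \right)} - 4878\right) \left(2574 - 2312\right) = \left(\sqrt{23 + 59} - 4878\right) \left(2574 - 2312\right) = \left(\sqrt{82} - 4878\right) 262 = \left(-4878 + \sqrt{82}\right) 262 = -1278036 + 262 \sqrt{82}$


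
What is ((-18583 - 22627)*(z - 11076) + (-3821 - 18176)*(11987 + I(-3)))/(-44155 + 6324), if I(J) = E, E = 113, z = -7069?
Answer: -481591750/37831 ≈ -12730.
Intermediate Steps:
I(J) = 113
((-18583 - 22627)*(z - 11076) + (-3821 - 18176)*(11987 + I(-3)))/(-44155 + 6324) = ((-18583 - 22627)*(-7069 - 11076) + (-3821 - 18176)*(11987 + 113))/(-44155 + 6324) = (-41210*(-18145) - 21997*12100)/(-37831) = (747755450 - 266163700)*(-1/37831) = 481591750*(-1/37831) = -481591750/37831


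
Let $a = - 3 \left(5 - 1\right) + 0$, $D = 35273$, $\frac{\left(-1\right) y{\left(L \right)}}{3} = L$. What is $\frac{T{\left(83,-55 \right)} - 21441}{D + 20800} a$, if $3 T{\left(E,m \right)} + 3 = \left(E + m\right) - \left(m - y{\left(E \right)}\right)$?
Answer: $\frac{257968}{56073} \approx 4.6006$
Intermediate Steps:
$y{\left(L \right)} = - 3 L$
$a = -12$ ($a = - 3 \left(5 - 1\right) + 0 = \left(-3\right) 4 + 0 = -12 + 0 = -12$)
$T{\left(E,m \right)} = -1 - \frac{2 E}{3}$ ($T{\left(E,m \right)} = -1 + \frac{\left(E + m\right) - \left(m + 3 E\right)}{3} = -1 + \frac{\left(-2\right) E}{3} = -1 - \frac{2 E}{3}$)
$\frac{T{\left(83,-55 \right)} - 21441}{D + 20800} a = \frac{\left(-1 - \frac{166}{3}\right) - 21441}{35273 + 20800} \left(-12\right) = \frac{\left(-1 - \frac{166}{3}\right) - 21441}{56073} \left(-12\right) = \left(- \frac{169}{3} - 21441\right) \frac{1}{56073} \left(-12\right) = \left(- \frac{64492}{3}\right) \frac{1}{56073} \left(-12\right) = \left(- \frac{64492}{168219}\right) \left(-12\right) = \frac{257968}{56073}$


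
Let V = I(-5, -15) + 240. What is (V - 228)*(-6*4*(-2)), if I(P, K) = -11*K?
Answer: 8496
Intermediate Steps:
V = 405 (V = -11*(-15) + 240 = 165 + 240 = 405)
(V - 228)*(-6*4*(-2)) = (405 - 228)*(-6*4*(-2)) = 177*(-24*(-2)) = 177*48 = 8496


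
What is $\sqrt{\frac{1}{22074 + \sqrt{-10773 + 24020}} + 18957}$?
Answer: $\frac{\sqrt{418456819 + 18957 \sqrt{13247}}}{\sqrt{22074 + \sqrt{13247}}} \approx 137.68$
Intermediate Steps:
$\sqrt{\frac{1}{22074 + \sqrt{-10773 + 24020}} + 18957} = \sqrt{\frac{1}{22074 + \sqrt{13247}} + 18957} = \sqrt{18957 + \frac{1}{22074 + \sqrt{13247}}}$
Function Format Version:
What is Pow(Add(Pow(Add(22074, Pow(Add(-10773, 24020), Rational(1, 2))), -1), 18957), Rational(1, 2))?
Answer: Mul(Pow(Add(22074, Pow(13247, Rational(1, 2))), Rational(-1, 2)), Pow(Add(418456819, Mul(18957, Pow(13247, Rational(1, 2)))), Rational(1, 2))) ≈ 137.68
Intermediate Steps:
Pow(Add(Pow(Add(22074, Pow(Add(-10773, 24020), Rational(1, 2))), -1), 18957), Rational(1, 2)) = Pow(Add(Pow(Add(22074, Pow(13247, Rational(1, 2))), -1), 18957), Rational(1, 2)) = Pow(Add(18957, Pow(Add(22074, Pow(13247, Rational(1, 2))), -1)), Rational(1, 2))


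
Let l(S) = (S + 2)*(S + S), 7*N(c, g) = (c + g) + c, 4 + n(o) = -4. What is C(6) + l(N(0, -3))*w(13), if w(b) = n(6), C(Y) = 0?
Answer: 528/49 ≈ 10.776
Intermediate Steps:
n(o) = -8 (n(o) = -4 - 4 = -8)
N(c, g) = g/7 + 2*c/7 (N(c, g) = ((c + g) + c)/7 = (g + 2*c)/7 = g/7 + 2*c/7)
l(S) = 2*S*(2 + S) (l(S) = (2 + S)*(2*S) = 2*S*(2 + S))
w(b) = -8
C(6) + l(N(0, -3))*w(13) = 0 + (2*((1/7)*(-3) + (2/7)*0)*(2 + ((1/7)*(-3) + (2/7)*0)))*(-8) = 0 + (2*(-3/7 + 0)*(2 + (-3/7 + 0)))*(-8) = 0 + (2*(-3/7)*(2 - 3/7))*(-8) = 0 + (2*(-3/7)*(11/7))*(-8) = 0 - 66/49*(-8) = 0 + 528/49 = 528/49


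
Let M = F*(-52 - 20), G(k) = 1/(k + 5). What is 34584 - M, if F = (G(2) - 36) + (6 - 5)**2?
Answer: 224520/7 ≈ 32074.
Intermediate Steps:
G(k) = 1/(5 + k)
F = -244/7 (F = (1/(5 + 2) - 36) + (6 - 5)**2 = (1/7 - 36) + 1**2 = (1/7 - 36) + 1 = -251/7 + 1 = -244/7 ≈ -34.857)
M = 17568/7 (M = -244*(-52 - 20)/7 = -244/7*(-72) = 17568/7 ≈ 2509.7)
34584 - M = 34584 - 1*17568/7 = 34584 - 17568/7 = 224520/7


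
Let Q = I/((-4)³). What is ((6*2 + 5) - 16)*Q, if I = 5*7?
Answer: -35/64 ≈ -0.54688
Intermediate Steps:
I = 35
Q = -35/64 (Q = 35/((-4)³) = 35/(-64) = 35*(-1/64) = -35/64 ≈ -0.54688)
((6*2 + 5) - 16)*Q = ((6*2 + 5) - 16)*(-35/64) = ((12 + 5) - 16)*(-35/64) = (17 - 16)*(-35/64) = 1*(-35/64) = -35/64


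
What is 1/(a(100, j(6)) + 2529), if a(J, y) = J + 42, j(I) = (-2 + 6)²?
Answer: 1/2671 ≈ 0.00037439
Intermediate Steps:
j(I) = 16 (j(I) = 4² = 16)
a(J, y) = 42 + J
1/(a(100, j(6)) + 2529) = 1/((42 + 100) + 2529) = 1/(142 + 2529) = 1/2671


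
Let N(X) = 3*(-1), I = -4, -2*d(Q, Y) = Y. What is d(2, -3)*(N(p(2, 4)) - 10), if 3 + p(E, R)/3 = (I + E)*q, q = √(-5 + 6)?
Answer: -39/2 ≈ -19.500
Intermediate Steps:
d(Q, Y) = -Y/2
q = 1 (q = √1 = 1)
p(E, R) = -21 + 3*E (p(E, R) = -9 + 3*((-4 + E)*1) = -9 + 3*(-4 + E) = -9 + (-12 + 3*E) = -21 + 3*E)
N(X) = -3
d(2, -3)*(N(p(2, 4)) - 10) = (-½*(-3))*(-3 - 10) = (3/2)*(-13) = -39/2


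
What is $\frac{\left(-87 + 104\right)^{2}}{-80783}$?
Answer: $- \frac{289}{80783} \approx -0.0035775$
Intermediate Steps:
$\frac{\left(-87 + 104\right)^{2}}{-80783} = 17^{2} \left(- \frac{1}{80783}\right) = 289 \left(- \frac{1}{80783}\right) = - \frac{289}{80783}$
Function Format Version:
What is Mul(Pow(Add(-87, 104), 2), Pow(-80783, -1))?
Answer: Rational(-289, 80783) ≈ -0.0035775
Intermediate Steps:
Mul(Pow(Add(-87, 104), 2), Pow(-80783, -1)) = Mul(Pow(17, 2), Rational(-1, 80783)) = Mul(289, Rational(-1, 80783)) = Rational(-289, 80783)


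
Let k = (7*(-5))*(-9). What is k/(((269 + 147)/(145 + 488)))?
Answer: 199395/416 ≈ 479.31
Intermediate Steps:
k = 315 (k = -35*(-9) = 315)
k/(((269 + 147)/(145 + 488))) = 315/(((269 + 147)/(145 + 488))) = 315/((416/633)) = 315/((416*(1/633))) = 315/(416/633) = 315*(633/416) = 199395/416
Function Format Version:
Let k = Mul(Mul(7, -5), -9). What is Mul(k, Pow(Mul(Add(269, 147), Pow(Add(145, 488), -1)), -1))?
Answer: Rational(199395, 416) ≈ 479.31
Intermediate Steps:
k = 315 (k = Mul(-35, -9) = 315)
Mul(k, Pow(Mul(Add(269, 147), Pow(Add(145, 488), -1)), -1)) = Mul(315, Pow(Mul(Add(269, 147), Pow(Add(145, 488), -1)), -1)) = Mul(315, Pow(Mul(416, Pow(633, -1)), -1)) = Mul(315, Pow(Mul(416, Rational(1, 633)), -1)) = Mul(315, Pow(Rational(416, 633), -1)) = Mul(315, Rational(633, 416)) = Rational(199395, 416)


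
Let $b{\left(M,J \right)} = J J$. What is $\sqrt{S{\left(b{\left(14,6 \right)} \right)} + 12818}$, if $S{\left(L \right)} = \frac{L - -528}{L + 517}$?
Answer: $\frac{\sqrt{3920171654}}{553} \approx 113.22$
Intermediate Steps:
$b{\left(M,J \right)} = J^{2}$
$S{\left(L \right)} = \frac{528 + L}{517 + L}$ ($S{\left(L \right)} = \frac{L + 528}{517 + L} = \frac{528 + L}{517 + L}$)
$\sqrt{S{\left(b{\left(14,6 \right)} \right)} + 12818} = \sqrt{\frac{528 + 6^{2}}{517 + 6^{2}} + 12818} = \sqrt{\frac{528 + 36}{517 + 36} + 12818} = \sqrt{\frac{1}{553} \cdot 564 + 12818} = \sqrt{\frac{564}{553} + 12818} = \sqrt{\frac{7088918}{553}} = \frac{\sqrt{3920171654}}{553}$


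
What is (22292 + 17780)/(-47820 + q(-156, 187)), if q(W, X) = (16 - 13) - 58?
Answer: -40072/47875 ≈ -0.83701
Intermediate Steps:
q(W, X) = -55 (q(W, X) = 3 - 58 = -55)
(22292 + 17780)/(-47820 + q(-156, 187)) = (22292 + 17780)/(-47820 - 55) = 40072/(-47875) = 40072*(-1/47875) = -40072/47875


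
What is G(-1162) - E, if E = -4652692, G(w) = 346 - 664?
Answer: 4652374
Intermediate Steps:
G(w) = -318
G(-1162) - E = -318 - 1*(-4652692) = -318 + 4652692 = 4652374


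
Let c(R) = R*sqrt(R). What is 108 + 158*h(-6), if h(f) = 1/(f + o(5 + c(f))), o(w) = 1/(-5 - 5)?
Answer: 5008/61 ≈ 82.098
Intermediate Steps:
c(R) = R**(3/2)
o(w) = -1/10 (o(w) = 1/(-10) = -1/10)
h(f) = 1/(-1/10 + f) (h(f) = 1/(f - 1/10) = 1/(-1/10 + f))
108 + 158*h(-6) = 108 + 158*(10/(-1 + 10*(-6))) = 108 + 158*(10/(-1 - 60)) = 108 + 158*(10/(-61)) = 108 + 158*(10*(-1/61)) = 108 + 158*(-10/61) = 108 - 1580/61 = 5008/61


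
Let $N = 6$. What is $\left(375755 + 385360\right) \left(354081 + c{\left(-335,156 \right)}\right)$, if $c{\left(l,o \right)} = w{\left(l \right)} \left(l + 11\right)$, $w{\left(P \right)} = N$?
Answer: $268016752755$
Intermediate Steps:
$w{\left(P \right)} = 6$
$c{\left(l,o \right)} = 66 + 6 l$ ($c{\left(l,o \right)} = 6 \left(l + 11\right) = 6 \left(11 + l\right) = 66 + 6 l$)
$\left(375755 + 385360\right) \left(354081 + c{\left(-335,156 \right)}\right) = \left(375755 + 385360\right) \left(354081 + \left(66 + 6 \left(-335\right)\right)\right) = 761115 \left(354081 + \left(66 - 2010\right)\right) = 761115 \left(354081 - 1944\right) = 761115 \cdot 352137 = 268016752755$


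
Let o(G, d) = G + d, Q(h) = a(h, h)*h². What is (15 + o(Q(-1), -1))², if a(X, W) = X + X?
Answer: 144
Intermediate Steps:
a(X, W) = 2*X
Q(h) = 2*h³ (Q(h) = (2*h)*h² = 2*h³)
(15 + o(Q(-1), -1))² = (15 + (2*(-1)³ - 1))² = (15 + (2*(-1) - 1))² = (15 + (-2 - 1))² = (15 - 3)² = 12² = 144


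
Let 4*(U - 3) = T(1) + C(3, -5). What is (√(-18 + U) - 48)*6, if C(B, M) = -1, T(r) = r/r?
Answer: -288 + 6*I*√15 ≈ -288.0 + 23.238*I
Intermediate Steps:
T(r) = 1
U = 3 (U = 3 + (1 - 1)/4 = 3 + (¼)*0 = 3 + 0 = 3)
(√(-18 + U) - 48)*6 = (√(-18 + 3) - 48)*6 = (√(-15) - 48)*6 = (I*√15 - 48)*6 = (-48 + I*√15)*6 = -288 + 6*I*√15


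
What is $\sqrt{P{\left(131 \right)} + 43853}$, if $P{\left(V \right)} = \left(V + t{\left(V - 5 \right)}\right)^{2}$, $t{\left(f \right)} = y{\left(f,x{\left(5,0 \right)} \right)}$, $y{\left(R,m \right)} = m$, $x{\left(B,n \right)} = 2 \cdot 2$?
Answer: $\sqrt{62078} \approx 249.15$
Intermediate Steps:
$x{\left(B,n \right)} = 4$
$t{\left(f \right)} = 4$
$P{\left(V \right)} = \left(4 + V\right)^{2}$ ($P{\left(V \right)} = \left(V + 4\right)^{2} = \left(4 + V\right)^{2}$)
$\sqrt{P{\left(131 \right)} + 43853} = \sqrt{\left(4 + 131\right)^{2} + 43853} = \sqrt{135^{2} + 43853} = \sqrt{18225 + 43853} = \sqrt{62078}$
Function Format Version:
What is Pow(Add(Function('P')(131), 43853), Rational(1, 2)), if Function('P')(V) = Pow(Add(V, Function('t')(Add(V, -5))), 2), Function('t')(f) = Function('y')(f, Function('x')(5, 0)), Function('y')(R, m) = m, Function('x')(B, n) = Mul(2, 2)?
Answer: Pow(62078, Rational(1, 2)) ≈ 249.15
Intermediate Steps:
Function('x')(B, n) = 4
Function('t')(f) = 4
Function('P')(V) = Pow(Add(4, V), 2) (Function('P')(V) = Pow(Add(V, 4), 2) = Pow(Add(4, V), 2))
Pow(Add(Function('P')(131), 43853), Rational(1, 2)) = Pow(Add(Pow(Add(4, 131), 2), 43853), Rational(1, 2)) = Pow(Add(Pow(135, 2), 43853), Rational(1, 2)) = Pow(Add(18225, 43853), Rational(1, 2)) = Pow(62078, Rational(1, 2))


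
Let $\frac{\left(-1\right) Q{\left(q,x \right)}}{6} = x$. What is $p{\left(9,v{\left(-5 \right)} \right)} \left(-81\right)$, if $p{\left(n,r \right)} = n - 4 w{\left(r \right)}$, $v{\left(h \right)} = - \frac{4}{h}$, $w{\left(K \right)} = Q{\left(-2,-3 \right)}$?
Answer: $5103$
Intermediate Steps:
$Q{\left(q,x \right)} = - 6 x$
$w{\left(K \right)} = 18$ ($w{\left(K \right)} = \left(-6\right) \left(-3\right) = 18$)
$p{\left(n,r \right)} = -72 + n$ ($p{\left(n,r \right)} = n - 72 = -72 + n$)
$p{\left(9,v{\left(-5 \right)} \right)} \left(-81\right) = \left(-72 + 9\right) \left(-81\right) = \left(-63\right) \left(-81\right) = 5103$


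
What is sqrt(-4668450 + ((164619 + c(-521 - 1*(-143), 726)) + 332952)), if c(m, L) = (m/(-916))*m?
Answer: 114*I*sqrt(16830813)/229 ≈ 2042.3*I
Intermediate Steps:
c(m, L) = -m**2/916 (c(m, L) = (m*(-1/916))*m = (-m/916)*m = -m**2/916)
sqrt(-4668450 + ((164619 + c(-521 - 1*(-143), 726)) + 332952)) = sqrt(-4668450 + ((164619 - (-521 - 1*(-143))**2/916) + 332952)) = sqrt(-4668450 + ((164619 - (-521 + 143)**2/916) + 332952)) = sqrt(-4668450 + ((164619 - 1/916*(-378)**2) + 332952)) = sqrt(-4668450 + ((164619 - 1/916*142884) + 332952)) = sqrt(-4668450 + ((164619 - 35721/229) + 332952)) = sqrt(-4668450 + (37662030/229 + 332952)) = sqrt(-4668450 + 113908038/229) = sqrt(-955167012/229) = 114*I*sqrt(16830813)/229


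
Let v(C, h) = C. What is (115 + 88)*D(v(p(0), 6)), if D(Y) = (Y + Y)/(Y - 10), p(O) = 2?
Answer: -203/2 ≈ -101.50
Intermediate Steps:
D(Y) = 2*Y/(-10 + Y) (D(Y) = (2*Y)/(-10 + Y) = 2*Y/(-10 + Y))
(115 + 88)*D(v(p(0), 6)) = (115 + 88)*(2*2/(-10 + 2)) = 203*(2*2/(-8)) = 203*(2*2*(-⅛)) = 203*(-½) = -203/2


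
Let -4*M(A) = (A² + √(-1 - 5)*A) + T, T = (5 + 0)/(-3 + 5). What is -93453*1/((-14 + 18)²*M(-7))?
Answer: 9625659/23570 + 654171*I*√6/11785 ≈ 408.39 + 135.97*I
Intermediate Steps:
T = 5/2 ≈ 2.5000
M(A) = -5/8 - A²/4 - I*A*√6/4 (M(A) = -((A² + √(-1 - 5)*A) + 5/2)/4 = -((A² + √(-6)*A) + 5/2)/4 = -((A² + (I*√6)*A) + 5/2)/4 = -((A² + I*A*√6) + 5/2)/4 = -(5/2 + A² + I*A*√6)/4 = -5/8 - A²/4 - I*A*√6/4)
-93453*1/((-14 + 18)²*M(-7)) = -93453*1/((-14 + 18)²*(-5/8 - ¼*(-7)² - ¼*I*(-7)*√6)) = -93453*1/(16*(-5/8 - ¼*49 + 7*I*√6/4)) = -93453*1/(16*(-5/8 - 49/4 + 7*I*√6/4)) = -93453*1/(16*(-103/8 + 7*I*√6/4)) = -93453/(-206 + 28*I*√6)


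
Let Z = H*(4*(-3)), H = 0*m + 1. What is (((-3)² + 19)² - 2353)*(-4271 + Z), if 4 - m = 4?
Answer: 6720027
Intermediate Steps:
m = 0 (m = 4 - 1*4 = 4 - 4 = 0)
H = 1 (H = 0*0 + 1 = 0 + 1 = 1)
Z = -12 (Z = 1*(4*(-3)) = 1*(-12) = -12)
(((-3)² + 19)² - 2353)*(-4271 + Z) = (((-3)² + 19)² - 2353)*(-4271 - 12) = ((9 + 19)² - 2353)*(-4283) = (28² - 2353)*(-4283) = (784 - 2353)*(-4283) = -1569*(-4283) = 6720027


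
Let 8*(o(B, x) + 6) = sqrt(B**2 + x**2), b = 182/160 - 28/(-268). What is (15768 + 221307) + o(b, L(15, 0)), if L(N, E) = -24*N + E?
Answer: 237069 + 3*sqrt(413711163961)/42880 ≈ 2.3711e+5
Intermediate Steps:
b = 6657/5360 (b = 182*(1/160) - 28*(-1/268) = 91/80 + 7/67 = 6657/5360 ≈ 1.2420)
L(N, E) = E - 24*N
o(B, x) = -6 + sqrt(B**2 + x**2)/8
(15768 + 221307) + o(b, L(15, 0)) = (15768 + 221307) + (-6 + sqrt((6657/5360)**2 + (0 - 24*15)**2)/8) = 237075 + (-6 + sqrt(44315649/28729600 + (0 - 360)**2)/8) = 237075 + (-6 + sqrt(44315649/28729600 + (-360)**2)/8) = 237075 + (-6 + sqrt(44315649/28729600 + 129600)/8) = 237075 + (-6 + sqrt(3723400475649/28729600)/8) = 237075 + (-6 + (3*sqrt(413711163961)/5360)/8) = 237075 + (-6 + 3*sqrt(413711163961)/42880) = 237069 + 3*sqrt(413711163961)/42880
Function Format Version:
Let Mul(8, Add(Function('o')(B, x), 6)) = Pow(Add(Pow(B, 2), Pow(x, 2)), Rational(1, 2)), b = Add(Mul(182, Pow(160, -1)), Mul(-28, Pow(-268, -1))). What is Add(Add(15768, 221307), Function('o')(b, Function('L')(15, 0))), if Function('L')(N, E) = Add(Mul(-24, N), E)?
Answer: Add(237069, Mul(Rational(3, 42880), Pow(413711163961, Rational(1, 2)))) ≈ 2.3711e+5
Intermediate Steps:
b = Rational(6657, 5360) (b = Add(Mul(182, Rational(1, 160)), Mul(-28, Rational(-1, 268))) = Add(Rational(91, 80), Rational(7, 67)) = Rational(6657, 5360) ≈ 1.2420)
Function('L')(N, E) = Add(E, Mul(-24, N))
Function('o')(B, x) = Add(-6, Mul(Rational(1, 8), Pow(Add(Pow(B, 2), Pow(x, 2)), Rational(1, 2))))
Add(Add(15768, 221307), Function('o')(b, Function('L')(15, 0))) = Add(Add(15768, 221307), Add(-6, Mul(Rational(1, 8), Pow(Add(Pow(Rational(6657, 5360), 2), Pow(Add(0, Mul(-24, 15)), 2)), Rational(1, 2))))) = Add(237075, Add(-6, Mul(Rational(1, 8), Pow(Add(Rational(44315649, 28729600), Pow(Add(0, -360), 2)), Rational(1, 2))))) = Add(237075, Add(-6, Mul(Rational(1, 8), Pow(Add(Rational(44315649, 28729600), Pow(-360, 2)), Rational(1, 2))))) = Add(237075, Add(-6, Mul(Rational(1, 8), Pow(Add(Rational(44315649, 28729600), 129600), Rational(1, 2))))) = Add(237075, Add(-6, Mul(Rational(1, 8), Pow(Rational(3723400475649, 28729600), Rational(1, 2))))) = Add(237075, Add(-6, Mul(Rational(1, 8), Mul(Rational(3, 5360), Pow(413711163961, Rational(1, 2)))))) = Add(237075, Add(-6, Mul(Rational(3, 42880), Pow(413711163961, Rational(1, 2))))) = Add(237069, Mul(Rational(3, 42880), Pow(413711163961, Rational(1, 2))))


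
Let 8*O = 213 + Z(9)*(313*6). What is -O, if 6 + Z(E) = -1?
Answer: 12933/8 ≈ 1616.6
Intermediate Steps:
Z(E) = -7 (Z(E) = -6 - 1 = -7)
O = -12933/8 (O = (213 - 2191*6)/8 = (213 - 7*1878)/8 = (213 - 13146)/8 = (⅛)*(-12933) = -12933/8 ≈ -1616.6)
-O = -1*(-12933/8) = 12933/8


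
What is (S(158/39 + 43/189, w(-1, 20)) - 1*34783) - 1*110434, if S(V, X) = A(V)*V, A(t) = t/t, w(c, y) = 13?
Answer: -356787656/2457 ≈ -1.4521e+5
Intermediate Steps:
A(t) = 1
S(V, X) = V (S(V, X) = 1*V = V)
(S(158/39 + 43/189, w(-1, 20)) - 1*34783) - 1*110434 = ((158/39 + 43/189) - 1*34783) - 1*110434 = ((158*(1/39) + 43*(1/189)) - 34783) - 110434 = ((158/39 + 43/189) - 34783) - 110434 = (10513/2457 - 34783) - 110434 = -85451318/2457 - 110434 = -356787656/2457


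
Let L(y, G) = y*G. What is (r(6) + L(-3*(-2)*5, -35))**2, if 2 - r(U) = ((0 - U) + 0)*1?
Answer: 1085764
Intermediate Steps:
L(y, G) = G*y
r(U) = 2 + U (r(U) = 2 - ((0 - U) + 0) = 2 - (-U + 0) = 2 - (-U) = 2 - (-1)*U = 2 + U)
(r(6) + L(-3*(-2)*5, -35))**2 = ((2 + 6) - 35*(-3*(-2))*5)**2 = (8 - 210*5)**2 = (8 - 35*30)**2 = (8 - 1050)**2 = (-1042)**2 = 1085764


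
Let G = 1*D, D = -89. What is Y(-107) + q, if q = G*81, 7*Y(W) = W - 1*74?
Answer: -50644/7 ≈ -7234.9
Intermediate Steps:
Y(W) = -74/7 + W/7 (Y(W) = (W - 1*74)/7 = (W - 74)/7 = (-74 + W)/7 = -74/7 + W/7)
G = -89 (G = 1*(-89) = -89)
q = -7209 (q = -89*81 = -7209)
Y(-107) + q = (-74/7 + (⅐)*(-107)) - 7209 = (-74/7 - 107/7) - 7209 = -181/7 - 7209 = -50644/7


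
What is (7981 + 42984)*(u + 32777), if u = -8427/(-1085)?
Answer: 362580014096/217 ≈ 1.6709e+9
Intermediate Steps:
u = 8427/1085 (u = -8427*(-1/1085) = 8427/1085 ≈ 7.7668)
(7981 + 42984)*(u + 32777) = (7981 + 42984)*(8427/1085 + 32777) = 50965*(35571472/1085) = 362580014096/217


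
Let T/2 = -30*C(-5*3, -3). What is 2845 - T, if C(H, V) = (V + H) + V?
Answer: 1585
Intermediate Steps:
C(H, V) = H + 2*V (C(H, V) = (H + V) + V = H + 2*V)
T = 1260 (T = 2*(-30*(-5*3 + 2*(-3))) = 2*(-30*(-15 - 6)) = 2*(-30*(-21)) = 2*630 = 1260)
2845 - T = 2845 - 1*1260 = 2845 - 1260 = 1585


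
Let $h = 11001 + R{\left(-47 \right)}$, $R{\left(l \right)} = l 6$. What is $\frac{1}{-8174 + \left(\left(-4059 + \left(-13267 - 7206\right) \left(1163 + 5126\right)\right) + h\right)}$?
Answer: $- \frac{1}{128756211} \approx -7.7666 \cdot 10^{-9}$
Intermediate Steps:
$R{\left(l \right)} = 6 l$
$h = 10719$ ($h = 11001 + 6 \left(-47\right) = 11001 - 282 = 10719$)
$\frac{1}{-8174 + \left(\left(-4059 + \left(-13267 - 7206\right) \left(1163 + 5126\right)\right) + h\right)} = \frac{1}{-8174 + \left(\left(-4059 + \left(-13267 - 7206\right) \left(1163 + 5126\right)\right) + 10719\right)} = \frac{1}{-8174 + \left(\left(-4059 - 128754697\right) + 10719\right)} = \frac{1}{-8174 + \left(-128758756 + 10719\right)} = \frac{1}{-8174 - 128748037} = \frac{1}{-128756211} = - \frac{1}{128756211}$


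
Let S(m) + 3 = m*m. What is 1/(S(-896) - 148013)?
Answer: 1/654800 ≈ 1.5272e-6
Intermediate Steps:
S(m) = -3 + m² (S(m) = -3 + m*m = -3 + m²)
1/(S(-896) - 148013) = 1/((-3 + (-896)²) - 148013) = 1/((-3 + 802816) - 148013) = 1/(802813 - 148013) = 1/654800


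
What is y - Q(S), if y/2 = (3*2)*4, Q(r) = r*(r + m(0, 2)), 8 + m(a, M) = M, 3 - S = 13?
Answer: -112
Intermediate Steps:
S = -10 (S = 3 - 1*13 = 3 - 13 = -10)
m(a, M) = -8 + M
Q(r) = r*(-6 + r) (Q(r) = r*(r + (-8 + 2)) = r*(r - 6) = r*(-6 + r))
y = 48 (y = 2*((3*2)*4) = 2*(6*4) = 2*24 = 48)
y - Q(S) = 48 - (-10)*(-6 - 10) = 48 - (-10)*(-16) = 48 - 1*160 = 48 - 160 = -112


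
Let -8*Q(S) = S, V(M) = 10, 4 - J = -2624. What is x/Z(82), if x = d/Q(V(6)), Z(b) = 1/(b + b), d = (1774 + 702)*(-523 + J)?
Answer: -683811776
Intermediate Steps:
J = 2628 (J = 4 - 1*(-2624) = 4 + 2624 = 2628)
d = 5211980 (d = (1774 + 702)*(-523 + 2628) = 2476*2105 = 5211980)
Q(S) = -S/8
Z(b) = 1/(2*b)
x = -4169584 (x = 5211980/((-⅛*10)) = 5211980/(-5/4) = 5211980*(-⅘) = -4169584)
x/Z(82) = -4169584/((½)/82) = -4169584/((½)*(1/82)) = -4169584/1/164 = -4169584*164 = -683811776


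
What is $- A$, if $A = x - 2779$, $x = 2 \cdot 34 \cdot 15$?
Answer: $1759$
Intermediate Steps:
$x = 1020$ ($x = 68 \cdot 15 = 1020$)
$A = -1759$ ($A = 1020 - 2779 = -1759$)
$- A = \left(-1\right) \left(-1759\right) = 1759$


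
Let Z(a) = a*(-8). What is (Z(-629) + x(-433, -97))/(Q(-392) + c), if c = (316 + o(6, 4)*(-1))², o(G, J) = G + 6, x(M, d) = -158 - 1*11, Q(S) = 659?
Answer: 1621/31025 ≈ 0.052248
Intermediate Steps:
x(M, d) = -169 (x(M, d) = -158 - 11 = -169)
o(G, J) = 6 + G
Z(a) = -8*a
c = 92416 (c = (316 + (6 + 6)*(-1))² = (316 + 12*(-1))² = (316 - 12)² = 304² = 92416)
(Z(-629) + x(-433, -97))/(Q(-392) + c) = (-8*(-629) - 169)/(659 + 92416) = (5032 - 169)/93075 = 4863*(1/93075) = 1621/31025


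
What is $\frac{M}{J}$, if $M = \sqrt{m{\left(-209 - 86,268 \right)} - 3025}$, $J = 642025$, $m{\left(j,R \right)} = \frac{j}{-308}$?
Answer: $\frac{i \sqrt{71718185}}{98871850} \approx 8.5653 \cdot 10^{-5} i$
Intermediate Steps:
$m{\left(j,R \right)} = - \frac{j}{308}$ ($m{\left(j,R \right)} = j \left(- \frac{1}{308}\right) = - \frac{j}{308}$)
$M = \frac{i \sqrt{71718185}}{154}$ ($M = \sqrt{- \frac{-209 - 86}{308} - 3025} = \sqrt{\left(- \frac{1}{308}\right) \left(-295\right) - 3025} = \sqrt{\frac{295}{308} - 3025} = \sqrt{- \frac{931405}{308}} = \frac{i \sqrt{71718185}}{154} \approx 54.991 i$)
$\frac{M}{J} = \frac{\frac{1}{154} i \sqrt{71718185}}{642025} = \frac{i \sqrt{71718185}}{154} \cdot \frac{1}{642025} = \frac{i \sqrt{71718185}}{98871850}$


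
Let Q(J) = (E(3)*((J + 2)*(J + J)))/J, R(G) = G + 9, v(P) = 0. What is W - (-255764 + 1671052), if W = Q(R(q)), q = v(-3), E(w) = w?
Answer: -1415222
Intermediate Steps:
q = 0
R(G) = 9 + G
Q(J) = 12 + 6*J (Q(J) = (3*((J + 2)*(J + J)))/J = (3*((2 + J)*(2*J)))/J = (3*(2*J*(2 + J)))/J = (6*J*(2 + J))/J = 12 + 6*J)
W = 66 (W = 12 + 6*(9 + 0) = 12 + 6*9 = 12 + 54 = 66)
W - (-255764 + 1671052) = 66 - (-255764 + 1671052) = 66 - 1*1415288 = 66 - 1415288 = -1415222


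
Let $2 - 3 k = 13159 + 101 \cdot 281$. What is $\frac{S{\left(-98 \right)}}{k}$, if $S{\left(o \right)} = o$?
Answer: $\frac{7}{989} \approx 0.0070779$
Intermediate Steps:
$k = -13846$ ($k = \frac{2}{3} - \frac{13159 + 101 \cdot 281}{3} = \frac{2}{3} - \frac{13159 + 28381}{3} = \frac{2}{3} - \frac{41540}{3} = -13846$)
$\frac{S{\left(-98 \right)}}{k} = - \frac{98}{-13846} = \left(-98\right) \left(- \frac{1}{13846}\right) = \frac{7}{989}$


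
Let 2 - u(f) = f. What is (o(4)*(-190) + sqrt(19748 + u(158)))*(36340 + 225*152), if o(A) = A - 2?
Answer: -26805200 + 141080*sqrt(4898) ≈ -1.6932e+7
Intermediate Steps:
o(A) = -2 + A
u(f) = 2 - f
(o(4)*(-190) + sqrt(19748 + u(158)))*(36340 + 225*152) = ((-2 + 4)*(-190) + sqrt(19748 + (2 - 1*158)))*(36340 + 225*152) = (2*(-190) + sqrt(19748 + (2 - 158)))*(36340 + 34200) = (-380 + sqrt(19748 - 156))*70540 = (-380 + sqrt(19592))*70540 = (-380 + 2*sqrt(4898))*70540 = -26805200 + 141080*sqrt(4898)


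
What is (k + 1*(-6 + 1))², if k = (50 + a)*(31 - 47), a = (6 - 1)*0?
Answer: 648025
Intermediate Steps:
a = 0 (a = 5*0 = 0)
k = -800 (k = (50 + 0)*(31 - 47) = 50*(-16) = -800)
(k + 1*(-6 + 1))² = (-800 + 1*(-6 + 1))² = (-800 + 1*(-5))² = (-800 - 5)² = (-805)² = 648025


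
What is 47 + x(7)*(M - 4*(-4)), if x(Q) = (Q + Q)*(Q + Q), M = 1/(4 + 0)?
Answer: 3232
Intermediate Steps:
M = ¼ (M = 1/4 = ¼ ≈ 0.25000)
x(Q) = 4*Q² (x(Q) = (2*Q)*(2*Q) = 4*Q²)
47 + x(7)*(M - 4*(-4)) = 47 + (4*7²)*(¼ - 4*(-4)) = 47 + (4*49)*(¼ + 16) = 47 + 196*(65/4) = 47 + 3185 = 3232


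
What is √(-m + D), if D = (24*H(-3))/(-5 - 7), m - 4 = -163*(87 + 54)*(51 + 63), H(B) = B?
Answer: 4*√163754 ≈ 1618.7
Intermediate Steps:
m = -2620058 (m = 4 - 163*(87 + 54)*(51 + 63) = 4 - 22983*114 = 4 - 163*16074 = 4 - 2620062 = -2620058)
D = 6 (D = (24*(-3))/(-5 - 7) = -72/(-12) = -72*(-1/12) = 6)
√(-m + D) = √(-1*(-2620058) + 6) = √(2620058 + 6) = √2620064 = 4*√163754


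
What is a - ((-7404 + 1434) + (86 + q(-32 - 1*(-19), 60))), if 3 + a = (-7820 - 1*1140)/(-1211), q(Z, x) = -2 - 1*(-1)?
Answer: 1018866/173 ≈ 5889.4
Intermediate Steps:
q(Z, x) = -1 (q(Z, x) = -2 + 1 = -1)
a = 761/173 (a = -3 + (-7820 - 1*1140)/(-1211) = -3 + (-7820 - 1140)*(-1/1211) = -3 - 8960*(-1/1211) = -3 + 1280/173 = 761/173 ≈ 4.3988)
a - ((-7404 + 1434) + (86 + q(-32 - 1*(-19), 60))) = 761/173 - ((-7404 + 1434) + (86 - 1)) = 761/173 - (-5970 + 85) = 761/173 - 1*(-5885) = 761/173 + 5885 = 1018866/173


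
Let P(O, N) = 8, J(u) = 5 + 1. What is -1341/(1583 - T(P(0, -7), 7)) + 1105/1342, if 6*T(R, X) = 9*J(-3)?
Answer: -15088/528077 ≈ -0.028572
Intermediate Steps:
J(u) = 6
T(R, X) = 9 (T(R, X) = (9*6)/6 = (1/6)*54 = 9)
-1341/(1583 - T(P(0, -7), 7)) + 1105/1342 = -1341/(1583 - 1*9) + 1105/1342 = -1341/(1583 - 9) + 1105*(1/1342) = -1341/1574 + 1105/1342 = -15088/528077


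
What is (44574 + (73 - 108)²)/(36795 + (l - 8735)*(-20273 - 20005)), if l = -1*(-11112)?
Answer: -3523/7361847 ≈ -0.00047855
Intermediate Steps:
l = 11112
(44574 + (73 - 108)²)/(36795 + (l - 8735)*(-20273 - 20005)) = (44574 + (73 - 108)²)/(36795 + (11112 - 8735)*(-20273 - 20005)) = (44574 + (-35)²)/(36795 + 2377*(-40278)) = (44574 + 1225)/(36795 - 95740806) = 45799/(-95704011) = 45799*(-1/95704011) = -3523/7361847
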